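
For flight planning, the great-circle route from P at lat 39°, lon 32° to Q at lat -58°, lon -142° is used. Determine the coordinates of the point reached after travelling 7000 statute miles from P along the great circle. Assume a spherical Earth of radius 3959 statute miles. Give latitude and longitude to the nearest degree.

Convert each endpoint to a unit vector on the sphere (x = cos φ cos λ, y = cos φ sin λ, z = sin φ).
The central angle between the endpoints is δ = arccos(p₁·p₂) ≈ 2.803 rad (160.6°). The total great-circle distance is δ·R ≈ 2.803 × 3959 ≈ 11098 mi, so the target fraction is f = 7000/11098 ≈ 0.631.
Interpolate at f ≈ 0.631 with slerp weights a = sin((1−f)δ)/sin δ ≈ 2.590, b = sin(fδ)/sin δ ≈ 2.953.
p = a·p₁ + b·p₂ ≈ (0.473, 0.103, -0.875); φ = arcsin(p_z) ≈ -61.02°, λ = atan2(p_y, p_x) ≈ 12.27°.

≈ lat -61°, lon 12°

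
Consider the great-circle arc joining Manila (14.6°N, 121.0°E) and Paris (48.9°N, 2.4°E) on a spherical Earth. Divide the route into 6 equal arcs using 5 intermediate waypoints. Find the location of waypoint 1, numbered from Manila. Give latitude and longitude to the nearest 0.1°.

The haversine formula gives a central angle δ ≈ 1.686 rad (96.6°) between the endpoints.
Interpolate at f = 1/6 with slerp weights a = sin((1−f)δ)/sin δ ≈ 0.993, b = sin(fδ)/sin δ ≈ 0.279.
p = a·p₁ + b·p₂ ≈ (-0.311, 0.831, 0.461); φ = arcsin(p_z) ≈ 27.42°, λ = atan2(p_y, p_x) ≈ 110.54°.

≈ 27.4°N, 110.5°E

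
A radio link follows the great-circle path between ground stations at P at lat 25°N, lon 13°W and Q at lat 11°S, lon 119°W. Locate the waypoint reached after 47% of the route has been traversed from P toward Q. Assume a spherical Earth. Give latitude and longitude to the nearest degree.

≈ lat 13°N, lon 66°W

Convert each endpoint to a unit vector on the sphere (x = cos φ cos λ, y = cos φ sin λ, z = sin φ).
The central angle between the endpoints is δ = arccos(p₁·p₂) ≈ 1.903 rad (109.0°).
Interpolate at f = 0.47 with slerp weights a = sin((1−f)δ)/sin δ ≈ 0.895, b = sin(fδ)/sin δ ≈ 0.825.
p = a·p₁ + b·p₂ ≈ (0.398, -0.891, 0.221); φ = arcsin(p_z) ≈ 12.76°, λ = atan2(p_y, p_x) ≈ -65.94°.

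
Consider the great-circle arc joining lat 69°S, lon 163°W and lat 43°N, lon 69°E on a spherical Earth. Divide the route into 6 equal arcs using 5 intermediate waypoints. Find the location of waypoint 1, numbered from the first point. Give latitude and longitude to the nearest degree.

≈ lat 64°S, lon 136°E

Write both endpoints as unit vectors p₁, p₂ with components (cos φ cos λ, cos φ sin λ, sin φ).
The central angle between the endpoints is δ = arccos(p₁·p₂) ≈ 2.495 rad (142.9°).
Interpolate at f = 1/6 with slerp weights a = sin((1−f)δ)/sin δ ≈ 1.450, b = sin(fδ)/sin δ ≈ 0.670.
p = a·p₁ + b·p₂ ≈ (-0.321, 0.306, -0.896); φ = arcsin(p_z) ≈ -63.68°, λ = atan2(p_y, p_x) ≈ 136.40°.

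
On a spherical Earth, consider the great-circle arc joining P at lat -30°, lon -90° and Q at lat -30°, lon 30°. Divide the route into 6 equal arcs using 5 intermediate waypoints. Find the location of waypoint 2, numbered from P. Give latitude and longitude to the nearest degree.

Write both endpoints as unit vectors p₁, p₂ with components (cos φ cos λ, cos φ sin λ, sin φ).
The central angle between the endpoints is δ = arccos(p₁·p₂) ≈ 1.696 rad (97.2°).
Interpolate at f = 2/6 with slerp weights a = sin((1−f)δ)/sin δ ≈ 0.912, b = sin(fδ)/sin δ ≈ 0.540.
p = a·p₁ + b·p₂ ≈ (0.405, -0.556, -0.726); φ = arcsin(p_z) ≈ -46.55°, λ = atan2(p_y, p_x) ≈ -53.93°.

≈ lat -47°, lon -54°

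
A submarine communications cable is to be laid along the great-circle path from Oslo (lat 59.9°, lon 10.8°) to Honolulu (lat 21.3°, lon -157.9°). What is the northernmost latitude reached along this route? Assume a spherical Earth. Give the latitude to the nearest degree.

≈ 85°

The great circle lies in the plane with unit normal n̂ = (p₁ × p₂)/|p₁ × p₂|.
Here n̂_z ≈ -0.093; the vertex latitude is φ_max = arccos|n̂_z| ≈ 84.7°.
Check via Clairaut: cos φ_max = |cos φ₁| · sin C = cos(59.9°)·sin(10.6°) ≈ 0.093, again giving ≈ 84.7°.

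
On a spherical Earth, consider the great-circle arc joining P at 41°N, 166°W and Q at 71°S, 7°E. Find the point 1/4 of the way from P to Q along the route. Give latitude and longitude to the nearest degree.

The haversine formula gives a central angle δ ≈ 2.614 rad (149.8°) between the endpoints.
Interpolate at f = 1/4 with slerp weights a = sin((1−f)δ)/sin δ ≈ 1.838, b = sin(fδ)/sin δ ≈ 1.208.
p = a·p₁ + b·p₂ ≈ (-0.956, -0.288, 0.063); φ = arcsin(p_z) ≈ 3.63°, λ = atan2(p_y, p_x) ≈ -163.25°.

≈ 4°N, 163°W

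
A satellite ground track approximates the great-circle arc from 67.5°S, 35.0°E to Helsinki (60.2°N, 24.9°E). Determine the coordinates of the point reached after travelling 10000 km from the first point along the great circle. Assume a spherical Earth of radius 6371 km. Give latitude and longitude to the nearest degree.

Write both endpoints as unit vectors p₁, p₂ with components (cos φ cos λ, cos φ sin λ, sin φ).
The central angle between the endpoints is δ = arccos(p₁·p₂) ≈ 2.233 rad (127.9°). The total great-circle distance is δ·R ≈ 2.233 × 6371 ≈ 14223 km, so the target fraction is f = 10000/14223 ≈ 0.703.
Interpolate at f ≈ 0.703 with slerp weights a = sin((1−f)δ)/sin δ ≈ 0.780, b = sin(fδ)/sin δ ≈ 1.268.
p = a·p₁ + b·p₂ ≈ (0.816, 0.436, 0.379); φ = arcsin(p_z) ≈ 22.29°, λ = atan2(p_y, p_x) ≈ 28.14°.

≈ 22°N, 28°E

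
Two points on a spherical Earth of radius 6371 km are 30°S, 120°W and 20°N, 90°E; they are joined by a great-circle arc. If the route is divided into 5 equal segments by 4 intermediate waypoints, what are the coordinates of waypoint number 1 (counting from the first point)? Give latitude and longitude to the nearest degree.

≈ 32°S, 155°W

Write both endpoints as unit vectors p₁, p₂ with components (cos φ cos λ, cos φ sin λ, sin φ).
The central angle between the endpoints is δ = arccos(p₁·p₂) ≈ 2.638 rad (151.1°).
Interpolate at f = 1/5 with slerp weights a = sin((1−f)δ)/sin δ ≈ 1.777, b = sin(fδ)/sin δ ≈ 1.043.
p = a·p₁ + b·p₂ ≈ (-0.770, -0.353, -0.532); φ = arcsin(p_z) ≈ -32.14°, λ = atan2(p_y, p_x) ≈ -155.36°.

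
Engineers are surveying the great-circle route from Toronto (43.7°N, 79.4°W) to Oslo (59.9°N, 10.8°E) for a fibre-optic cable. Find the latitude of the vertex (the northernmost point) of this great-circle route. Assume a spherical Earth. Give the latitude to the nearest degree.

The great circle lies in the plane with unit normal n̂ = (p₁ × p₂)/|p₁ × p₂|.
Here n̂_z ≈ +0.452; the vertex latitude is φ_max = arccos|n̂_z| ≈ 63.1°.
Check via Clairaut: cos φ_max = |cos φ₁| · sin C = cos(43.7°)·sin(38.7°) ≈ 0.452, again giving ≈ 63.1°.

≈ 63°N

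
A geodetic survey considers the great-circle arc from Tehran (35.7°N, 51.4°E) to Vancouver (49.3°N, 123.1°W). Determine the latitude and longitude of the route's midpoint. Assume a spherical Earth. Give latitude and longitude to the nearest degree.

≈ (83°N, 30°E)

Convert each endpoint to a unit vector on the sphere (x = cos φ cos λ, y = cos φ sin λ, z = sin φ).
The central angle between the endpoints is δ = arccos(p₁·p₂) ≈ 1.656 rad (94.9°).
Interpolate at f = 1/2 with slerp weights a = sin((1−f)δ)/sin δ ≈ 0.739, b = sin(fδ)/sin δ ≈ 0.739.
p = a·p₁ + b·p₂ ≈ (0.111, 0.065, 0.992); φ = arcsin(p_z) ≈ 82.59°, λ = atan2(p_y, p_x) ≈ 30.42°.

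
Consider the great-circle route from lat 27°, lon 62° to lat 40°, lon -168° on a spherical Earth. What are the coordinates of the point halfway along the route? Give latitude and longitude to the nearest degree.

≈ lat 57°, lon 118°

From cos δ = sin φ₁ sin φ₂ + cos φ₁ cos φ₂ cos Δλ, the central angle is δ ≈ 1.718 rad (98.4°).
Interpolate at f = 1/2 with slerp weights a = sin((1−f)δ)/sin δ ≈ 0.766, b = sin(fδ)/sin δ ≈ 0.766.
p = a·p₁ + b·p₂ ≈ (-0.253, 0.480, 0.840); φ = arcsin(p_z) ≈ 57.11°, λ = atan2(p_y, p_x) ≈ 117.81°.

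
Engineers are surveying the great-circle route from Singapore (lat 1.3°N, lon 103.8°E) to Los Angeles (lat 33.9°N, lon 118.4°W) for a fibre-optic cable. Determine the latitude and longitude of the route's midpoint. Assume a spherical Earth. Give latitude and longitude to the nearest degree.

≈ lat 41°N, lon 159°E

The haversine formula gives a central angle δ ≈ 2.217 rad (127.0°) between the endpoints.
Interpolate at f = 1/2 with slerp weights a = sin((1−f)δ)/sin δ ≈ 1.121, b = sin(fδ)/sin δ ≈ 1.121.
p = a·p₁ + b·p₂ ≈ (-0.710, 0.270, 0.651); φ = arcsin(p_z) ≈ 40.59°, λ = atan2(p_y, p_x) ≈ 159.18°.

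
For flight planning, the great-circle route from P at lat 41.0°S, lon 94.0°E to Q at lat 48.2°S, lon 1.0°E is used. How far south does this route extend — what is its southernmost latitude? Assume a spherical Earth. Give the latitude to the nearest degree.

≈ 55°S

The great circle lies in the plane with unit normal n̂ = (p₁ × p₂)/|p₁ × p₂|.
Here n̂_z ≈ -0.567; the vertex latitude is φ_max = arccos|n̂_z| ≈ 55.5°.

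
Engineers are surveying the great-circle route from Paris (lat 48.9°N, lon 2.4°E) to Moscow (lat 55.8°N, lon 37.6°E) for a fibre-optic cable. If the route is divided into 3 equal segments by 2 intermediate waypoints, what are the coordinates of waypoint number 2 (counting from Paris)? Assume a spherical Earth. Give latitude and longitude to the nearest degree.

Write both endpoints as unit vectors p₁, p₂ with components (cos φ cos λ, cos φ sin λ, sin φ).
The central angle between the endpoints is δ = arccos(p₁·p₂) ≈ 0.389 rad (22.3°).
Interpolate at f = 2/3 with slerp weights a = sin((1−f)δ)/sin δ ≈ 0.341, b = sin(fδ)/sin δ ≈ 0.676.
p = a·p₁ + b·p₂ ≈ (0.525, 0.241, 0.816); φ = arcsin(p_z) ≈ 54.70°, λ = atan2(p_y, p_x) ≈ 24.68°.

≈ lat 55°N, lon 25°E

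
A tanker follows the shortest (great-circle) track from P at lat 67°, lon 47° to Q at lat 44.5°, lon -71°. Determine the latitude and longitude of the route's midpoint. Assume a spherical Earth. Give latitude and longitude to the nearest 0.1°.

≈ lat 68.7°, lon -37.9°

Convert each endpoint to a unit vector on the sphere (x = cos φ cos λ, y = cos φ sin λ, z = sin φ).
The central angle between the endpoints is δ = arccos(p₁·p₂) ≈ 1.031 rad (59.0°).
Interpolate at f = 1/2 with slerp weights a = sin((1−f)δ)/sin δ ≈ 0.575, b = sin(fδ)/sin δ ≈ 0.575.
p = a·p₁ + b·p₂ ≈ (0.287, -0.223, 0.932); φ = arcsin(p_z) ≈ 68.70°, λ = atan2(p_y, p_x) ≈ -37.93°.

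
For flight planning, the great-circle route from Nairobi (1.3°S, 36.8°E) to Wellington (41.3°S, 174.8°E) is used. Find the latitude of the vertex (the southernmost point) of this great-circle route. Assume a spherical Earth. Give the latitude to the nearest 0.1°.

≈ 53.2°S

The great circle lies in the plane with unit normal n̂ = (p₁ × p₂)/|p₁ × p₂|.
Here n̂_z ≈ +0.599; the vertex latitude is φ_max = arccos|n̂_z| ≈ 53.2°.
Check via Clairaut: cos φ_max = |cos φ₁| · sin C = cos(1.3°)·sin(143.2°) ≈ 0.599, again giving ≈ 53.2°.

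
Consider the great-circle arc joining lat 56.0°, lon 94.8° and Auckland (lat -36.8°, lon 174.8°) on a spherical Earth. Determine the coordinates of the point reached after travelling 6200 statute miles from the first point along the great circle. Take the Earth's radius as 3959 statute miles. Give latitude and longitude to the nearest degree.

Convert each endpoint to a unit vector on the sphere (x = cos φ cos λ, y = cos φ sin λ, z = sin φ).
The central angle between the endpoints is δ = arccos(p₁·p₂) ≈ 2.003 rad (114.8°). The total great-circle distance is δ·R ≈ 2.003 × 3959 ≈ 7930 mi, so the target fraction is f = 6200/7930 ≈ 0.782.
Interpolate at f ≈ 0.782 with slerp weights a = sin((1−f)δ)/sin δ ≈ 0.466, b = sin(fδ)/sin δ ≈ 1.101.
p = a·p₁ + b·p₂ ≈ (-0.900, 0.340, -0.273); φ = arcsin(p_z) ≈ -15.86°, λ = atan2(p_y, p_x) ≈ 159.33°.

≈ lat -16°, lon 159°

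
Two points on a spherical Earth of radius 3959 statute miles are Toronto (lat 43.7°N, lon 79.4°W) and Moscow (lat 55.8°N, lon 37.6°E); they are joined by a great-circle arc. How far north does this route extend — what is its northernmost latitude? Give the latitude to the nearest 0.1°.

≈ 66.9°N

The great circle lies in the plane with unit normal n̂ = (p₁ × p₂)/|p₁ × p₂|.
Here n̂_z ≈ +0.393; the vertex latitude is φ_max = arccos|n̂_z| ≈ 66.9°.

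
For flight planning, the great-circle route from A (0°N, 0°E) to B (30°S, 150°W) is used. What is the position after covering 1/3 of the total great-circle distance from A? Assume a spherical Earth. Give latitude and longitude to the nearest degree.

≈ (33°S, 34°W)

Convert each endpoint to a unit vector on the sphere (x = cos φ cos λ, y = cos φ sin λ, z = sin φ).
The central angle between the endpoints is δ = arccos(p₁·p₂) ≈ 2.419 rad (138.6°).
Interpolate at f = 1/3 with slerp weights a = sin((1−f)δ)/sin δ ≈ 1.511, b = sin(fδ)/sin δ ≈ 1.091.
p = a·p₁ + b·p₂ ≈ (0.692, -0.472, -0.546); φ = arcsin(p_z) ≈ -33.06°, λ = atan2(p_y, p_x) ≈ -34.32°.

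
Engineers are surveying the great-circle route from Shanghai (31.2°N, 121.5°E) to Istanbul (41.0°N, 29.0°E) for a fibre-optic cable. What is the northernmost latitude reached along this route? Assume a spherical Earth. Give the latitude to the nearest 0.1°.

≈ 47.3°N

The great circle lies in the plane with unit normal n̂ = (p₁ × p₂)/|p₁ × p₂|.
Here n̂_z ≈ -0.679; the vertex latitude is φ_max = arccos|n̂_z| ≈ 47.3°.
Check via Clairaut: cos φ_max = |cos φ₁| · sin C = cos(31.2°)·sin(52.5°) ≈ 0.679, again giving ≈ 47.3°.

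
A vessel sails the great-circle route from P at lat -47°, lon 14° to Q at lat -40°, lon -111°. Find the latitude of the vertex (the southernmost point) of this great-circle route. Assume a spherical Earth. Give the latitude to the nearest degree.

The great circle lies in the plane with unit normal n̂ = (p₁ × p₂)/|p₁ × p₂|.
Here n̂_z ≈ -0.434; the vertex latitude is φ_max = arccos|n̂_z| ≈ 64.3°.
Check via Clairaut: cos φ_max = |cos φ₁| · sin C = cos(47.0°)·sin(140.4°) ≈ 0.434, again giving ≈ 64.3°.

≈ -64°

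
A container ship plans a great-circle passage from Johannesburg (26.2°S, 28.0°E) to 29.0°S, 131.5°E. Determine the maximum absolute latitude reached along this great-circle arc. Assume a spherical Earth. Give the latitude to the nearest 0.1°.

≈ 40.2°S

The great circle lies in the plane with unit normal n̂ = (p₁ × p₂)/|p₁ × p₂|.
Here n̂_z ≈ +0.763; the vertex latitude is φ_max = arccos|n̂_z| ≈ 40.2°.
Check via Clairaut: cos φ_max = |cos φ₁| · sin C = cos(26.2°)·sin(121.7°) ≈ 0.763, again giving ≈ 40.2°.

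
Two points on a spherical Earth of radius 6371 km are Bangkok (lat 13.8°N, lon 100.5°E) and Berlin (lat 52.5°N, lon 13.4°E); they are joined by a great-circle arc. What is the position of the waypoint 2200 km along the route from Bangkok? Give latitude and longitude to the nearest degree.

≈ lat 29°N, lon 87°E

Write both endpoints as unit vectors p₁, p₂ with components (cos φ cos λ, cos φ sin λ, sin φ).
The central angle between the endpoints is δ = arccos(p₁·p₂) ≈ 1.350 rad (77.3°). The total great-circle distance is δ·R ≈ 1.350 × 6371 ≈ 8600 km, so the target fraction is f = 2200/8600 ≈ 0.256.
Interpolate at f ≈ 0.256 with slerp weights a = sin((1−f)δ)/sin δ ≈ 0.865, b = sin(fδ)/sin δ ≈ 0.347.
p = a·p₁ + b·p₂ ≈ (0.052, 0.875, 0.482); φ = arcsin(p_z) ≈ 28.79°, λ = atan2(p_y, p_x) ≈ 86.57°.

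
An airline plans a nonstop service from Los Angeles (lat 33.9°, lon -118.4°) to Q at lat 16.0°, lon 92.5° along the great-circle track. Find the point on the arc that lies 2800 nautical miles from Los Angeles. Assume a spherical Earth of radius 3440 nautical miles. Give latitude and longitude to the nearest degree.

From cos δ = sin φ₁ sin φ₂ + cos φ₁ cos φ₂ cos Δλ, the central angle is δ ≈ 2.130 rad (122.1°). The total great-circle distance is δ·R ≈ 2.130 × 3440 ≈ 7329 nmi, so the target fraction is f = 2800/7329 ≈ 0.382.
Interpolate at f ≈ 0.382 with slerp weights a = sin((1−f)δ)/sin δ ≈ 1.142, b = sin(fδ)/sin δ ≈ 0.858.
p = a·p₁ + b·p₂ ≈ (-0.487, -0.010, 0.873); φ = arcsin(p_z) ≈ 60.86°, λ = atan2(p_y, p_x) ≈ -178.83°.

≈ lat 61°, lon -179°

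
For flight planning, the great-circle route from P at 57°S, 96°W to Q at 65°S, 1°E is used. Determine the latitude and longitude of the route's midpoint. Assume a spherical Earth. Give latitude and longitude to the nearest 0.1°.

≈ 69.6°S, 55.6°W

Convert each endpoint to a unit vector on the sphere (x = cos φ cos λ, y = cos φ sin λ, z = sin φ).
The central angle between the endpoints is δ = arccos(p₁·p₂) ≈ 0.749 rad (42.9°).
Interpolate at f = 1/2 with slerp weights a = sin((1−f)δ)/sin δ ≈ 0.537, b = sin(fδ)/sin δ ≈ 0.537.
p = a·p₁ + b·p₂ ≈ (0.196, -0.287, -0.938); φ = arcsin(p_z) ≈ -69.64°, λ = atan2(p_y, p_x) ≈ -55.61°.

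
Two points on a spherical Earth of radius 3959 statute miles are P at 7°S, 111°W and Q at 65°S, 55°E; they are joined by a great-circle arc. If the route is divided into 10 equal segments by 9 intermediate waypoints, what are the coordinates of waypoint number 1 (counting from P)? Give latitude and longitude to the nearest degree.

≈ 18°S, 110°W

The haversine formula gives a central angle δ ≈ 1.872 rad (107.3°) between the endpoints.
Interpolate at f = 1/10 with slerp weights a = sin((1−f)δ)/sin δ ≈ 1.040, b = sin(fδ)/sin δ ≈ 0.195.
p = a·p₁ + b·p₂ ≈ (-0.323, -0.897, -0.303); φ = arcsin(p_z) ≈ -17.66°, λ = atan2(p_y, p_x) ≈ -109.80°.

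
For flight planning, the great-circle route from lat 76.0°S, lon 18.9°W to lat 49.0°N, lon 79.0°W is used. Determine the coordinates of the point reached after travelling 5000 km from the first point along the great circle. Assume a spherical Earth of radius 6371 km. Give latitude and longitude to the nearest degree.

Write both endpoints as unit vectors p₁, p₂ with components (cos φ cos λ, cos φ sin λ, sin φ).
The central angle between the endpoints is δ = arccos(p₁·p₂) ≈ 2.283 rad (130.8°). The total great-circle distance is δ·R ≈ 2.283 × 6371 ≈ 14542 km, so the target fraction is f = 5000/14542 ≈ 0.344.
Interpolate at f ≈ 0.344 with slerp weights a = sin((1−f)δ)/sin δ ≈ 1.317, b = sin(fδ)/sin δ ≈ 0.933.
p = a·p₁ + b·p₂ ≈ (0.418, -0.704, -0.574); φ = arcsin(p_z) ≈ -35.00°, λ = atan2(p_y, p_x) ≈ -59.29°.

≈ lat 35°S, lon 59°W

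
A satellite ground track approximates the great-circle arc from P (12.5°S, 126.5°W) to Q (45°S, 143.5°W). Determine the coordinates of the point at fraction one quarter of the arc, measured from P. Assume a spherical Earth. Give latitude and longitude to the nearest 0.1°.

From cos δ = sin φ₁ sin φ₂ + cos φ₁ cos φ₂ cos Δλ, the central angle is δ ≈ 0.621 rad (35.6°).
Interpolate at f = 1/4 with slerp weights a = sin((1−f)δ)/sin δ ≈ 0.772, b = sin(fδ)/sin δ ≈ 0.266.
p = a·p₁ + b·p₂ ≈ (-0.599, -0.718, -0.355); φ = arcsin(p_z) ≈ -20.79°, λ = atan2(p_y, p_x) ≈ -129.87°.

≈ (20.8°S, 129.9°W)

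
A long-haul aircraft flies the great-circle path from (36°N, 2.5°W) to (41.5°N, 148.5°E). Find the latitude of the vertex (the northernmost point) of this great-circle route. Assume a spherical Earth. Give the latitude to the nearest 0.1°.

The great circle lies in the plane with unit normal n̂ = (p₁ × p₂)/|p₁ × p₂|.
Here n̂_z ≈ +0.297; the vertex latitude is φ_max = arccos|n̂_z| ≈ 72.7°.

≈ 72.7°N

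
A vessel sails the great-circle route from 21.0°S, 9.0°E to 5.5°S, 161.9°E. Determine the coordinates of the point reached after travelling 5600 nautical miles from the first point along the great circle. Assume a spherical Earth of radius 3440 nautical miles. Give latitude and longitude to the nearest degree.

Write both endpoints as unit vectors p₁, p₂ with components (cos φ cos λ, cos φ sin λ, sin φ).
The central angle between the endpoints is δ = arccos(p₁·p₂) ≈ 2.486 rad (142.5°). The total great-circle distance is δ·R ≈ 2.486 × 3440 ≈ 8553 nmi, so the target fraction is f = 5600/8553 ≈ 0.655.
Interpolate at f ≈ 0.655 with slerp weights a = sin((1−f)δ)/sin δ ≈ 1.242, b = sin(fδ)/sin δ ≈ 1.638.
p = a·p₁ + b·p₂ ≈ (-0.405, 0.688, -0.602); φ = arcsin(p_z) ≈ -37.02°, λ = atan2(p_y, p_x) ≈ 120.48°.

≈ 37°S, 120°E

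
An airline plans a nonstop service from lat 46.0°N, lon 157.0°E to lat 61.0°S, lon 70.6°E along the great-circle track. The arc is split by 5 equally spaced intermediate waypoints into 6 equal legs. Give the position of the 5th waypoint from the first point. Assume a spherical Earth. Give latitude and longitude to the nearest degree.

≈ lat 47°S, lon 98°E

Write both endpoints as unit vectors p₁, p₂ with components (cos φ cos λ, cos φ sin λ, sin φ).
The central angle between the endpoints is δ = arccos(p₁·p₂) ≈ 2.224 rad (127.4°).
Interpolate at f = 5/6 with slerp weights a = sin((1−f)δ)/sin δ ≈ 0.456, b = sin(fδ)/sin δ ≈ 1.210.
p = a·p₁ + b·p₂ ≈ (-0.097, 0.677, -0.730); φ = arcsin(p_z) ≈ -46.85°, λ = atan2(p_y, p_x) ≈ 98.16°.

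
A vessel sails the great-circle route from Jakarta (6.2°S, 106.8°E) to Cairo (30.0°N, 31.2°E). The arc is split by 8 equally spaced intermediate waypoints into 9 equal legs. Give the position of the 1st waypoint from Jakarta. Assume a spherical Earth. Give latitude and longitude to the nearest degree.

≈ (1°S, 99°E)

The haversine formula gives a central angle δ ≈ 1.410 rad (80.8°) between the endpoints.
Interpolate at f = 1/9 with slerp weights a = sin((1−f)δ)/sin δ ≈ 0.962, b = sin(fδ)/sin δ ≈ 0.158.
p = a·p₁ + b·p₂ ≈ (-0.159, 0.987, -0.025); φ = arcsin(p_z) ≈ -1.43°, λ = atan2(p_y, p_x) ≈ 99.18°.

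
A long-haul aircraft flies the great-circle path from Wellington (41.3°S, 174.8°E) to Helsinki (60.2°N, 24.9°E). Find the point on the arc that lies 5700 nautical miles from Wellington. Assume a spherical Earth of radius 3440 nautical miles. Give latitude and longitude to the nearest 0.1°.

Write both endpoints as unit vectors p₁, p₂ with components (cos φ cos λ, cos φ sin λ, sin φ).
The central angle between the endpoints is δ = arccos(p₁·p₂) ≈ 2.681 rad (153.6°). The total great-circle distance is δ·R ≈ 2.681 × 3440 ≈ 9222 nmi, so the target fraction is f = 5700/9222 ≈ 0.618.
Interpolate at f ≈ 0.618 with slerp weights a = sin((1−f)δ)/sin δ ≈ 1.921, b = sin(fδ)/sin δ ≈ 2.241.
p = a·p₁ + b·p₂ ≈ (-0.427, 0.600, 0.677); φ = arcsin(p_z) ≈ 42.58°, λ = atan2(p_y, p_x) ≈ 125.47°.

≈ (42.6°N, 125.5°E)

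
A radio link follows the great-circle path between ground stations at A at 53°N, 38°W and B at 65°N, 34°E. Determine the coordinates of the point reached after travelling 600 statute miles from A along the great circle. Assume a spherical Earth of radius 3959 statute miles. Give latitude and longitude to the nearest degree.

≈ 59°N, 27°W

From cos δ = sin φ₁ sin φ₂ + cos φ₁ cos φ₂ cos Δλ, the central angle is δ ≈ 0.639 rad (36.6°). The total great-circle distance is δ·R ≈ 0.639 × 3959 ≈ 2532 mi, so the target fraction is f = 600/2532 ≈ 0.237.
Interpolate at f ≈ 0.237 with slerp weights a = sin((1−f)δ)/sin δ ≈ 0.786, b = sin(fδ)/sin δ ≈ 0.253.
p = a·p₁ + b·p₂ ≈ (0.461, -0.231, 0.857); φ = arcsin(p_z) ≈ 58.94°, λ = atan2(p_y, p_x) ≈ -26.63°.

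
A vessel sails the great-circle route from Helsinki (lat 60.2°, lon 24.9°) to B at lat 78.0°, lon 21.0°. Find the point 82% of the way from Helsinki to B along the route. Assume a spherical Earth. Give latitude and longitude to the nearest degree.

Write both endpoints as unit vectors p₁, p₂ with components (cos φ cos λ, cos φ sin λ, sin φ).
The central angle between the endpoints is δ = arccos(p₁·p₂) ≈ 0.311 rad (17.8°).
Interpolate at f = 0.82 with slerp weights a = sin((1−f)δ)/sin δ ≈ 0.183, b = sin(fδ)/sin δ ≈ 0.824.
p = a·p₁ + b·p₂ ≈ (0.242, 0.100, 0.965); φ = arcsin(p_z) ≈ 74.80°, λ = atan2(p_y, p_x) ≈ 22.35°.

≈ lat 75°, lon 22°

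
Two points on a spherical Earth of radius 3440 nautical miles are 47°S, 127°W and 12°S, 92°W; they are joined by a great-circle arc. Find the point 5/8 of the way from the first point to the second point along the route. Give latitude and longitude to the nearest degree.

From cos δ = sin φ₁ sin φ₂ + cos φ₁ cos φ₂ cos Δλ, the central angle is δ ≈ 0.797 rad (45.7°).
Interpolate at f = 5/8 with slerp weights a = sin((1−f)δ)/sin δ ≈ 0.412, b = sin(fδ)/sin δ ≈ 0.668.
p = a·p₁ + b·p₂ ≈ (-0.192, -0.877, -0.440); φ = arcsin(p_z) ≈ -26.10°, λ = atan2(p_y, p_x) ≈ -102.33°.

≈ 26°S, 102°W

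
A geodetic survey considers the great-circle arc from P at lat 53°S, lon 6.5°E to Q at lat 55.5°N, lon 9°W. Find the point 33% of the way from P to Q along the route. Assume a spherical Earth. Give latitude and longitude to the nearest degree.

≈ lat 17°S, lon 1°E

From cos δ = sin φ₁ sin φ₂ + cos φ₁ cos φ₂ cos Δλ, the central angle is δ ≈ 1.907 rad (109.3°).
Interpolate at f = 0.33 with slerp weights a = sin((1−f)δ)/sin δ ≈ 1.014, b = sin(fδ)/sin δ ≈ 0.623.
p = a·p₁ + b·p₂ ≈ (0.955, 0.014, -0.296); φ = arcsin(p_z) ≈ -17.22°, λ = atan2(p_y, p_x) ≈ 0.83°.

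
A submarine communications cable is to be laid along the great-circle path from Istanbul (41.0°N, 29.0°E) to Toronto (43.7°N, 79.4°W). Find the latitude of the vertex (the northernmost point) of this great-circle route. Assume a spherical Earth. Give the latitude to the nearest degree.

≈ 57°N

The great circle lies in the plane with unit normal n̂ = (p₁ × p₂)/|p₁ × p₂|.
Here n̂_z ≈ -0.539; the vertex latitude is φ_max = arccos|n̂_z| ≈ 57.4°.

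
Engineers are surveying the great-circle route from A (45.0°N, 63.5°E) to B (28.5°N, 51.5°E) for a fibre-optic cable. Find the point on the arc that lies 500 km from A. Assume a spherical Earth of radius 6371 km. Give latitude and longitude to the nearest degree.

≈ (41°N, 60°E)

Write both endpoints as unit vectors p₁, p₂ with components (cos φ cos λ, cos φ sin λ, sin φ).
The central angle between the endpoints is δ = arccos(p₁·p₂) ≈ 0.332 rad (19.0°). The total great-circle distance is δ·R ≈ 0.332 × 6371 ≈ 2118 km, so the target fraction is f = 500/2118 ≈ 0.236.
Interpolate at f ≈ 0.236 with slerp weights a = sin((1−f)δ)/sin δ ≈ 0.770, b = sin(fδ)/sin δ ≈ 0.240.
p = a·p₁ + b·p₂ ≈ (0.374, 0.652, 0.659); φ = arcsin(p_z) ≈ 41.22°, λ = atan2(p_y, p_x) ≈ 60.15°.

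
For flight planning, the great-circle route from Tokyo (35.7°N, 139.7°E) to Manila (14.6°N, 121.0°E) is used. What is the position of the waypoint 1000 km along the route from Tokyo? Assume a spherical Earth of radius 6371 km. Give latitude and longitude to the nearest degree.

≈ 29°N, 133°E

The haversine formula gives a central angle δ ≈ 0.470 rad (26.9°) between the endpoints. The total great-circle distance is δ·R ≈ 0.470 × 6371 ≈ 2996 km, so the target fraction is f = 1000/2996 ≈ 0.334.
Interpolate at f ≈ 0.334 with slerp weights a = sin((1−f)δ)/sin δ ≈ 0.680, b = sin(fδ)/sin δ ≈ 0.345.
p = a·p₁ + b·p₂ ≈ (-0.593, 0.643, 0.484); φ = arcsin(p_z) ≈ 28.94°, λ = atan2(p_y, p_x) ≈ 132.67°.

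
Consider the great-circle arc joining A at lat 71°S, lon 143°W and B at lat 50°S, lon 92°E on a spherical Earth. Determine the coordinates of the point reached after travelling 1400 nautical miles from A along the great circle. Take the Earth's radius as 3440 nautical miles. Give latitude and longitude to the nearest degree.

≈ lat 75°S, lon 131°E

Write both endpoints as unit vectors p₁, p₂ with components (cos φ cos λ, cos φ sin λ, sin φ).
The central angle between the endpoints is δ = arccos(p₁·p₂) ≈ 0.922 rad (52.8°). The total great-circle distance is δ·R ≈ 0.922 × 3440 ≈ 3171 nmi, so the target fraction is f = 1400/3171 ≈ 0.441.
Interpolate at f ≈ 0.441 with slerp weights a = sin((1−f)δ)/sin δ ≈ 0.618, b = sin(fδ)/sin δ ≈ 0.497.
p = a·p₁ + b·p₂ ≈ (-0.172, 0.198, -0.965); φ = arcsin(p_z) ≈ -74.80°, λ = atan2(p_y, p_x) ≈ 130.95°.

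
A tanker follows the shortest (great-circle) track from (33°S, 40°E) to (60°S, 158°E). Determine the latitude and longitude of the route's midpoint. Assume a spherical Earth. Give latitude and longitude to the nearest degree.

≈ (62°S, 76°E)

The haversine formula gives a central angle δ ≈ 1.292 rad (74.0°) between the endpoints.
Interpolate at f = 1/2 with slerp weights a = sin((1−f)δ)/sin δ ≈ 0.626, b = sin(fδ)/sin δ ≈ 0.626.
p = a·p₁ + b·p₂ ≈ (0.112, 0.455, -0.883); φ = arcsin(p_z) ≈ -62.06°, λ = atan2(p_y, p_x) ≈ 76.17°.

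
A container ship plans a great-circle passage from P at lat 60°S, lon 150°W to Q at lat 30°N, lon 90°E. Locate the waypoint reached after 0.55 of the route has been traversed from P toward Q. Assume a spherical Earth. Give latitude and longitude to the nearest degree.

Convert each endpoint to a unit vector on the sphere (x = cos φ cos λ, y = cos φ sin λ, z = sin φ).
The central angle between the endpoints is δ = arccos(p₁·p₂) ≈ 2.278 rad (130.5°).
Interpolate at f = 0.55 with slerp weights a = sin((1−f)δ)/sin δ ≈ 1.124, b = sin(fδ)/sin δ ≈ 1.249.
p = a·p₁ + b·p₂ ≈ (-0.487, 0.801, -0.349); φ = arcsin(p_z) ≈ -20.42°, λ = atan2(p_y, p_x) ≈ 121.29°.

≈ lat 20°S, lon 121°E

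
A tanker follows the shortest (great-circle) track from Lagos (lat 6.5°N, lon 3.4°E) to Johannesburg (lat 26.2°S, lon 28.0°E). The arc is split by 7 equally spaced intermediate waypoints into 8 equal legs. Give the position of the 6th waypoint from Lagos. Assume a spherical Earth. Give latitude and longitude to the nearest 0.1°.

From cos δ = sin φ₁ sin φ₂ + cos φ₁ cos φ₂ cos Δλ, the central angle is δ ≈ 0.707 rad (40.5°).
Interpolate at f = 6/8 with slerp weights a = sin((1−f)δ)/sin δ ≈ 0.271, b = sin(fδ)/sin δ ≈ 0.779.
p = a·p₁ + b·p₂ ≈ (0.885, 0.344, -0.313); φ = arcsin(p_z) ≈ -18.25°, λ = atan2(p_y, p_x) ≈ 21.23°.

≈ lat 18.2°S, lon 21.2°E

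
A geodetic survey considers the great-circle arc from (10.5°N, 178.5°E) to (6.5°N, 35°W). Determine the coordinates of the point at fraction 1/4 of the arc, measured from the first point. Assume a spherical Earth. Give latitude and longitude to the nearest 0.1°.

≈ (23.3°N, 146.6°W)

Convert each endpoint to a unit vector on the sphere (x = cos φ cos λ, y = cos φ sin λ, z = sin φ).
The central angle between the endpoints is δ = arccos(p₁·p₂) ≈ 2.488 rad (142.6°).
Interpolate at f = 1/4 with slerp weights a = sin((1−f)δ)/sin δ ≈ 1.574, b = sin(fδ)/sin δ ≈ 0.959.
p = a·p₁ + b·p₂ ≈ (-0.767, -0.506, 0.395); φ = arcsin(p_z) ≈ 23.29°, λ = atan2(p_y, p_x) ≈ -146.59°.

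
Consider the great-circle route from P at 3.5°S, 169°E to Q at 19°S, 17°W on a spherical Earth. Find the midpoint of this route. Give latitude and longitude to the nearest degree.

≈ 74°S, 131°W

Write both endpoints as unit vectors p₁, p₂ with components (cos φ cos λ, cos φ sin λ, sin φ).
The central angle between the endpoints is δ = arccos(p₁·p₂) ≈ 2.736 rad (156.7°).
Interpolate at f = 1/2 with slerp weights a = sin((1−f)δ)/sin δ ≈ 2.480, b = sin(fδ)/sin δ ≈ 2.480.
p = a·p₁ + b·p₂ ≈ (-0.187, -0.213, -0.959); φ = arcsin(p_z) ≈ -73.50°, λ = atan2(p_y, p_x) ≈ -131.32°.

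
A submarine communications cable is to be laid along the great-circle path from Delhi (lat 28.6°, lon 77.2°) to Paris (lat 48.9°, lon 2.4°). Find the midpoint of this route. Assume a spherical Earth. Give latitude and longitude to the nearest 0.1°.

≈ lat 45.1°, lon 46.1°

Convert each endpoint to a unit vector on the sphere (x = cos φ cos λ, y = cos φ sin λ, z = sin φ).
The central angle between the endpoints is δ = arccos(p₁·p₂) ≈ 1.033 rad (59.2°).
Interpolate at f = 1/2 with slerp weights a = sin((1−f)δ)/sin δ ≈ 0.575, b = sin(fδ)/sin δ ≈ 0.575.
p = a·p₁ + b·p₂ ≈ (0.490, 0.508, 0.709); φ = arcsin(p_z) ≈ 45.12°, λ = atan2(p_y, p_x) ≈ 46.07°.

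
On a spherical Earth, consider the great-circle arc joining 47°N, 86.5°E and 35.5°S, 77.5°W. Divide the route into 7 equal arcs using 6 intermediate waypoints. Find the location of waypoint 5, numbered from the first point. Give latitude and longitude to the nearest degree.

≈ 3°N, 49°W

Write both endpoints as unit vectors p₁, p₂ with components (cos φ cos λ, cos φ sin λ, sin φ).
The central angle between the endpoints is δ = arccos(p₁·p₂) ≈ 2.852 rad (163.4°).
Interpolate at f = 5/7 with slerp weights a = sin((1−f)δ)/sin δ ≈ 2.550, b = sin(fδ)/sin δ ≈ 3.130.
p = a·p₁ + b·p₂ ≈ (0.658, -0.752, 0.047); φ = arcsin(p_z) ≈ 2.72°, λ = atan2(p_y, p_x) ≈ -48.82°.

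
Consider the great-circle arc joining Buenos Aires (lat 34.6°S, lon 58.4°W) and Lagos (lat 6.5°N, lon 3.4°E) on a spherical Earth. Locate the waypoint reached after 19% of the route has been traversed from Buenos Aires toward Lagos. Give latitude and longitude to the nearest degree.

≈ lat 29°S, lon 44°W

Convert each endpoint to a unit vector on the sphere (x = cos φ cos λ, y = cos φ sin λ, z = sin φ).
The central angle between the endpoints is δ = arccos(p₁·p₂) ≈ 1.243 rad (71.2°).
Interpolate at f = 0.19 with slerp weights a = sin((1−f)δ)/sin δ ≈ 0.893, b = sin(fδ)/sin δ ≈ 0.247.
p = a·p₁ + b·p₂ ≈ (0.630, -0.611, -0.479); φ = arcsin(p_z) ≈ -28.61°, λ = atan2(p_y, p_x) ≈ -44.13°.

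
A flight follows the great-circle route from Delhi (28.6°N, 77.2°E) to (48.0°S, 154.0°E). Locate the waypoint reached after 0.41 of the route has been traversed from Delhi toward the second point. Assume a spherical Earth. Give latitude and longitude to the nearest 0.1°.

≈ (4.8°S, 103.9°E)

Convert each endpoint to a unit vector on the sphere (x = cos φ cos λ, y = cos φ sin λ, z = sin φ).
The central angle between the endpoints is δ = arccos(p₁·p₂) ≈ 1.794 rad (102.8°).
Interpolate at f = 0.41 with slerp weights a = sin((1−f)δ)/sin δ ≈ 0.894, b = sin(fδ)/sin δ ≈ 0.688.
p = a·p₁ + b·p₂ ≈ (-0.240, 0.967, -0.084); φ = arcsin(p_z) ≈ -4.79°, λ = atan2(p_y, p_x) ≈ 103.94°.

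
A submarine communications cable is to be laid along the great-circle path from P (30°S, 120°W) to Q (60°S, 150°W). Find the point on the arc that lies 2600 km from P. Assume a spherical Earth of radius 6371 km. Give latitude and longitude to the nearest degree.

≈ (50°S, 135°W)

Convert each endpoint to a unit vector on the sphere (x = cos φ cos λ, y = cos φ sin λ, z = sin φ).
The central angle between the endpoints is δ = arccos(p₁·p₂) ≈ 0.630 rad (36.1°). The total great-circle distance is δ·R ≈ 0.630 × 6371 ≈ 4014 km, so the target fraction is f = 2600/4014 ≈ 0.648.
Interpolate at f ≈ 0.648 with slerp weights a = sin((1−f)δ)/sin δ ≈ 0.374, b = sin(fδ)/sin δ ≈ 0.674.
p = a·p₁ + b·p₂ ≈ (-0.453, -0.449, -0.770); φ = arcsin(p_z) ≈ -50.37°, λ = atan2(p_y, p_x) ≈ -135.31°.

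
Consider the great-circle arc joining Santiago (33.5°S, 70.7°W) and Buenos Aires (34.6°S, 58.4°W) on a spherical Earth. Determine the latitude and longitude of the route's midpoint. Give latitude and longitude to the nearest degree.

Write both endpoints as unit vectors p₁, p₂ with components (cos φ cos λ, cos φ sin λ, sin φ).
The central angle between the endpoints is δ = arccos(p₁·p₂) ≈ 0.179 rad (10.2°).
Interpolate at f = 1/2 with slerp weights a = sin((1−f)δ)/sin δ ≈ 0.502, b = sin(fδ)/sin δ ≈ 0.502.
p = a·p₁ + b·p₂ ≈ (0.355, -0.747, -0.562); φ = arcsin(p_z) ≈ -34.20°, λ = atan2(p_y, p_x) ≈ -64.59°.

≈ (34°S, 65°W)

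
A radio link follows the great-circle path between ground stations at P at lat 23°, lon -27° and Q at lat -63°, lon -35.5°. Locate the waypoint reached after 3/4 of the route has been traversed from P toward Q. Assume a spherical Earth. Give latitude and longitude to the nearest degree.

Write both endpoints as unit vectors p₁, p₂ with components (cos φ cos λ, cos φ sin λ, sin φ).
The central angle between the endpoints is δ = arccos(p₁·p₂) ≈ 1.506 rad (86.3°).
Interpolate at f = 3/4 with slerp weights a = sin((1−f)δ)/sin δ ≈ 0.368, b = sin(fδ)/sin δ ≈ 0.906.
p = a·p₁ + b·p₂ ≈ (0.637, -0.393, -0.663); φ = arcsin(p_z) ≈ -41.55°, λ = atan2(p_y, p_x) ≈ -31.66°.

≈ lat -42°, lon -32°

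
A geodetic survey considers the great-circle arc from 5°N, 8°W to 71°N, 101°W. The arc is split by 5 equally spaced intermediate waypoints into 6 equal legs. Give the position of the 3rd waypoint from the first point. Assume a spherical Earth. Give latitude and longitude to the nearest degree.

≈ 45°N, 26°W

Write both endpoints as unit vectors p₁, p₂ with components (cos φ cos λ, cos φ sin λ, sin φ).
The central angle between the endpoints is δ = arccos(p₁·p₂) ≈ 1.505 rad (86.2°).
Interpolate at f = 3/6 with slerp weights a = sin((1−f)δ)/sin δ ≈ 0.685, b = sin(fδ)/sin δ ≈ 0.685.
p = a·p₁ + b·p₂ ≈ (0.633, -0.314, 0.707); φ = arcsin(p_z) ≈ 45.03°, λ = atan2(p_y, p_x) ≈ -26.37°.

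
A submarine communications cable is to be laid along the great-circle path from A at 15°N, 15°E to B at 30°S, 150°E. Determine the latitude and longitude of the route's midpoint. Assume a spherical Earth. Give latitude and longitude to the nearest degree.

Write both endpoints as unit vectors p₁, p₂ with components (cos φ cos λ, cos φ sin λ, sin φ).
The central angle between the endpoints is δ = arccos(p₁·p₂) ≈ 2.376 rad (136.1°).
Interpolate at f = 1/2 with slerp weights a = sin((1−f)δ)/sin δ ≈ 1.338, b = sin(fδ)/sin δ ≈ 1.338.
p = a·p₁ + b·p₂ ≈ (0.245, 0.914, -0.323); φ = arcsin(p_z) ≈ -18.83°, λ = atan2(p_y, p_x) ≈ 75.00°.

≈ 19°S, 75°E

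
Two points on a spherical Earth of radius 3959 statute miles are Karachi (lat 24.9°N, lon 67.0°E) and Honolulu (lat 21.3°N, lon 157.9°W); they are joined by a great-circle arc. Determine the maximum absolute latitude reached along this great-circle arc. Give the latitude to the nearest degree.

≈ 48°N

The great circle lies in the plane with unit normal n̂ = (p₁ × p₂)/|p₁ × p₂|.
Here n̂_z ≈ +0.666; the vertex latitude is φ_max = arccos|n̂_z| ≈ 48.2°.
Check via Clairaut: cos φ_max = |cos φ₁| · sin C = cos(24.9°)·sin(47.3°) ≈ 0.666, again giving ≈ 48.2°.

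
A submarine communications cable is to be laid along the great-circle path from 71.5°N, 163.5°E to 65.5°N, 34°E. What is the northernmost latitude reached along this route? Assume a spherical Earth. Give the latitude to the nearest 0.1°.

≈ 80.7°N

The great circle lies in the plane with unit normal n̂ = (p₁ × p₂)/|p₁ × p₂|.
Here n̂_z ≈ -0.162; the vertex latitude is φ_max = arccos|n̂_z| ≈ 80.7°.
Check via Clairaut: cos φ_max = |cos φ₁| · sin C = cos(71.5°)·sin(30.7°) ≈ 0.162, again giving ≈ 80.7°.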